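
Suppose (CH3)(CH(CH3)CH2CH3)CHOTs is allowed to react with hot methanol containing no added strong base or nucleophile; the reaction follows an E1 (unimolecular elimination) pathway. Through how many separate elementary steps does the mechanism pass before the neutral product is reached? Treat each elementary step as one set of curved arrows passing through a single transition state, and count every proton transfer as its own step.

Step 1: Ionisation: the C–O σ-bond cleaves heterolytically; both bonding electrons depart with TsO⁻, leaving a secondary carbocation at the α-carbon.
Step 2: A hydride (H with its bonding pair) migrates from the adjacent sec-butyl carbon to the cationic centre — a 1,2-hydride shift — upgrading the secondary cation to a tertiary one.
Step 3: A methanol molecule (solvent) deprotonates a β-carbon; as the C–H bond breaks, those electrons form the new alkene π bond.
Total: 3 elementary steps.

3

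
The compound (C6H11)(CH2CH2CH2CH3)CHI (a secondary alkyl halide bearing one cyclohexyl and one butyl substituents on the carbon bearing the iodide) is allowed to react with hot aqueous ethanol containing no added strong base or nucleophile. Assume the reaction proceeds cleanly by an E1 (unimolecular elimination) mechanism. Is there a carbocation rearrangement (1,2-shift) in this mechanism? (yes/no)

The first-formed carbocation is secondary.
The adjacent cyclohexyl carbon already bears 2 other carbon substituents and has a hydrogen to migrate; after a 1,2-hydride shift from that carbon the positive charge sits on a tertiary centre.
Tertiary is more stable than secondary, so the shift occurs.

yes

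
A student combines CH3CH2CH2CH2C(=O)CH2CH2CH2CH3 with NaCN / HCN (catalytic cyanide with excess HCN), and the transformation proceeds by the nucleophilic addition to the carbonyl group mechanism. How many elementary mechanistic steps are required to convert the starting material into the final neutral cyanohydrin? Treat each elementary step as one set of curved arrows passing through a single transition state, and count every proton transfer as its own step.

2

Step 1: Nucleophilic addition: CN⁻ adds to the carbonyl carbon, pushing the π(C=O) electron pair onto oxygen and giving a tetrahedral alkoxide.
Step 2: Proton transfer from HCN to the alkoxide furnishes a cyanohydrin (and releases another CN⁻ to continue the reaction).
Total: 2 elementary steps.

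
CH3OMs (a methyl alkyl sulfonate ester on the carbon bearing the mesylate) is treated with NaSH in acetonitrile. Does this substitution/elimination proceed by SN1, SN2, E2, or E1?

Conditions: a methyl substrate with a strong nucleophile in the polar aprotic solvent acetonitrile.
These conditions are the textbook signature of the SN2 pathway.
An unhindered substrate with a strong nucleophile in a polar aprotic solvent favours one-step backside displacement.

SN2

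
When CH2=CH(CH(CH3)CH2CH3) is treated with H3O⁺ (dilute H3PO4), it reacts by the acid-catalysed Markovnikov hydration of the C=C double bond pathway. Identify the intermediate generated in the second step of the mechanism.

Step 1: Protonation of the alkene by H3O⁺: the π bond acts as the nucleophile and picks up H⁺, giving the more stable (Markovnikov) secondary carbocation. H2O is released.
Step 2: A hydride (H with its bonding pair) migrates from the adjacent sec-butyl carbon to the cationic centre — a 1,2-hydride shift — upgrading the secondary cation to a tertiary one.
After step 2 the species present is a tertiary carbocation.

tertiary carbocation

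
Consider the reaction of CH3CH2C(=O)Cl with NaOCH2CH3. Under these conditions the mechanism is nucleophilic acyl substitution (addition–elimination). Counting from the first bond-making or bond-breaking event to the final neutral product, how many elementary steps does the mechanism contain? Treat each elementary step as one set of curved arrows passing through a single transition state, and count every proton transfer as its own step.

Step 1: A lone pair on the O of CH3CH2O⁻ attacks the electrophilic acyl carbon; the π(C=O) electrons move onto oxygen, giving a tetrahedral intermediate.
Step 2: An oxygen lone pair re-forms the C=O π bond as the C–Cl σ-bond breaks; Cl⁻ is expelled.
Total: 2 elementary steps.

2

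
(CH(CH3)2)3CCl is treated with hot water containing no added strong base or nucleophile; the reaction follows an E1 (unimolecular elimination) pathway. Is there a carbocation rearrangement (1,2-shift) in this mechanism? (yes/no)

The first-formed carbocation is tertiary.
No single 1,2-shift to an adjacent carbon would produce a more-substituted cation than the one already present, so no rearrangement occurs.

no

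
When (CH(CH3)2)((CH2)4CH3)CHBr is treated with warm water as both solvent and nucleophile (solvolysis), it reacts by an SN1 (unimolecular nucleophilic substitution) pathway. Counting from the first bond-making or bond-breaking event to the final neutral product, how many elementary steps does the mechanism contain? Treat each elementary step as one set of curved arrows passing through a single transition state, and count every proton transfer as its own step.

4

Step 1: Unassisted departure of Br⁻ (taking the C–Br bonding pair) generates a secondary carbocation.
Step 2: A 1,2-hydride shift from the adjacent isopropyl carbon moves the positive charge from the secondary centre to an adjacent carbon, generating a more stable tertiary carbocation.
Step 3: H2O donates an oxygen lone pair into the empty p orbital of the cation, giving a protonated alcohol (an oxonium ion).
Step 4: A second solvent molecule removes the proton on oxygen, giving the neutral alcohol product.
Total: 4 elementary steps.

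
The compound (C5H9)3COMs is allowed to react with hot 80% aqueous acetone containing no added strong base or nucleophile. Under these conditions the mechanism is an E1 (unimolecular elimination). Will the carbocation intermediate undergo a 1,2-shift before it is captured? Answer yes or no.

The first-formed carbocation is tertiary.
No single 1,2-shift to an adjacent carbon would produce a more-substituted cation than the one already present, so no rearrangement occurs.

no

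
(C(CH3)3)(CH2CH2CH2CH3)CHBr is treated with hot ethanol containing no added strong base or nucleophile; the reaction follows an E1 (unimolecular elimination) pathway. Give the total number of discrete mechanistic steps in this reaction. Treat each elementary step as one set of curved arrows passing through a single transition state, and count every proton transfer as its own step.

3

Step 1: The C–Br bond breaks with both electrons going to the bromide; Br⁻ leaves and a secondary carbocation remains.
Step 2: A 1,2-methyl shift from the adjacent tert-butyl carbon moves the positive charge from the secondary centre to an adjacent carbon, generating a more stable tertiary carbocation.
Step 3: A weak base (an ethanol molecule from the solvent) removes a proton from a carbon adjacent to the cationic centre; the electrons of that C–H bond become the new π(C=C) bond, giving the alkene.
Total: 3 elementary steps.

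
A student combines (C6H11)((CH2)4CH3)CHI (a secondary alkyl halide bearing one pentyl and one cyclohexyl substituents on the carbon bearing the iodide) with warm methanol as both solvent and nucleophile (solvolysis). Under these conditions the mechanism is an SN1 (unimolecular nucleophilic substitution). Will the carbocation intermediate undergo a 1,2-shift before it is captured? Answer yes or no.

The first-formed carbocation is secondary.
The adjacent cyclohexyl carbon already bears 2 other carbon substituents and has a hydrogen to migrate; after a 1,2-hydride shift from that carbon the positive charge sits on a tertiary centre.
Tertiary is more stable than secondary, so the shift occurs.

yes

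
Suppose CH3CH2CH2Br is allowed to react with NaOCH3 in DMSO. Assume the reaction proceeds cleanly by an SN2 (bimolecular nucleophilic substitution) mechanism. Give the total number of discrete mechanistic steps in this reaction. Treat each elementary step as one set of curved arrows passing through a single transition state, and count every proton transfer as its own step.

1

Step 1: CH3O⁻ attacks the back face of the α-carbon while Br⁻ departs with the C–Br bonding pair — a single concerted displacement through a pentacoordinate transition state.
Total: 1 elementary step.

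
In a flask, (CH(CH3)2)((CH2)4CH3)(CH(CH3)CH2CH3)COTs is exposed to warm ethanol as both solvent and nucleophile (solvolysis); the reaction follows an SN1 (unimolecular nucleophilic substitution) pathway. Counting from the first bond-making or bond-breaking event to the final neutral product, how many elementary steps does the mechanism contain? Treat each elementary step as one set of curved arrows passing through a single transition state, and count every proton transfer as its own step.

3

Step 1: Rate-determining heterolysis of the C–O bond gives TsO⁻ and a tertiary carbocation.
(No 1,2-shift: no single shift to an adjacent carbon would give a more stable cation.)
Step 2: A lone pair on the oxygen of CH3CH2OH attacks the carbocation, forming a new C–O σ-bond and an oxonium ion.
Step 3: Proton transfer from the O–H of the oxonium ion to a solvent molecule delivers the neutral ether.
Total: 3 elementary steps.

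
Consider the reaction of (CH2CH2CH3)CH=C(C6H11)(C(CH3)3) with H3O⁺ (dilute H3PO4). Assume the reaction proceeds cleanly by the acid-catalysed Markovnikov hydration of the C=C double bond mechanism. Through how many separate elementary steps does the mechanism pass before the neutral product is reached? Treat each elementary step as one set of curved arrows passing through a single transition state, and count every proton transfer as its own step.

3

Step 1: Electrophilic addition begins with the π(C=C) electrons forming a bond to the proton of H3O⁺. Following Markovnikov's rule, the resulting cation is tertiary. H2O is released.
(No 1,2-shift: no single shift to an adjacent carbon would give a more stable cation.)
Step 2: Water acts as the nucleophile: an oxygen lone pair bonds to the cationic carbon, giving an oxonium-ion intermediate.
Step 3: H2O removes a proton from the oxonium oxygen, regenerating H3O⁺ and giving the neutral alcohol.
Total: 3 elementary steps.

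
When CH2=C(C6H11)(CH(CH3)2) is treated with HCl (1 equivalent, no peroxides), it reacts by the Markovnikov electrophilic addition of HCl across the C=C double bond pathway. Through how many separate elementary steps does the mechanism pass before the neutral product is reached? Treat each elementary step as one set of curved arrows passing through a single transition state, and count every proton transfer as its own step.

2

Step 1: Protonation of the alkene by HCl: the π bond acts as the nucleophile and picks up H⁺, giving the more stable (Markovnikov) tertiary carbocation. The H–Cl bond breaks heterolytically, releasing Cl⁻.
(No 1,2-shift: no single shift to an adjacent carbon would give a more stable cation.)
Step 2: Cl⁻ captures the cation: a lone pair on Cl⁻ fills the empty p orbital, producing the alkyl halide product.
Total: 2 elementary steps.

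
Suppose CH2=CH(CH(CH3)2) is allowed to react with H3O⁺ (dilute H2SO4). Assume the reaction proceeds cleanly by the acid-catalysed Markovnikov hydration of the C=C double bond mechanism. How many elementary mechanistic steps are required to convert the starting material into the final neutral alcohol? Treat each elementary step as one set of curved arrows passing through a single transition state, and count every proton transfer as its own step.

Step 1: Electrophilic addition begins with the π(C=C) electrons forming a bond to the proton of H3O⁺. Following Markovnikov's rule, the resulting cation is secondary. H2O is released.
Step 2: Carbocation rearrangement: a 1,2-hydride shift from the adjacent isopropyl carbon converts the initially-formed secondary cation into the more stable tertiary cation.
Step 3: Water acts as the nucleophile: an oxygen lone pair bonds to the cationic carbon, giving an oxonium-ion intermediate.
Step 4: Proton transfer from the O–H of the oxonium ion to H2O completes the catalytic cycle and yields the alcohol.
Total: 4 elementary steps.

4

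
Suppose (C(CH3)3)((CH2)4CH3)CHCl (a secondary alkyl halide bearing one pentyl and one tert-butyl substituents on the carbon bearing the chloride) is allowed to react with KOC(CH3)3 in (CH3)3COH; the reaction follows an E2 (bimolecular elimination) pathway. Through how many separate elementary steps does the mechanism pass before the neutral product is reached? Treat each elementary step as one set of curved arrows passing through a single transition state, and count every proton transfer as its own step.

Step 1: The strong base (CH3)3CO⁻ removes a β-hydrogen; in the same concerted event the electrons of the breaking C–H bond form the new π(C=C) bond and the C–Cl σ-bond breaks, expelling Cl⁻. Anti-periplanar geometry; one transition state.
Total: 1 elementary step.

1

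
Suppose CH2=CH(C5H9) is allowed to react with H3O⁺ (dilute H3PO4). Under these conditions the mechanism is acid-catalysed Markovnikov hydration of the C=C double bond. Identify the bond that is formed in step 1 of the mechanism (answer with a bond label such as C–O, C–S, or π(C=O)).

Step 1: Protonation of the alkene by H3O⁺: the π bond acts as the nucleophile and picks up H⁺, giving the more stable (Markovnikov) secondary carbocation. H2O is released.
The bond formed in this step is the C–H bond.

C–H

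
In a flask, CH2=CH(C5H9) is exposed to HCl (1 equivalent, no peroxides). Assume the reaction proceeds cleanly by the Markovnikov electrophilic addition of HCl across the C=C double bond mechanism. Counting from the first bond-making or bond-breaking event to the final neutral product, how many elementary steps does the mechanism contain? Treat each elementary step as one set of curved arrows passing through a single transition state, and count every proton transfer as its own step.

Step 1: The π electrons of the C=C bond attack a proton of HCl; Markovnikov addition places the new C–H on the less-substituted alkene carbon, so the positive charge ends up on the more-substituted carbon — a secondary carbocation. The H–Cl bond breaks heterolytically, releasing Cl⁻.
Step 2: Carbocation rearrangement: a 1,2-hydride shift from the adjacent cyclopentyl carbon converts the initially-formed secondary cation into the more stable tertiary cation.
Step 3: Nucleophilic attack by Cl⁻ on the carbocation completes the addition, giving R–Cl.
Total: 3 elementary steps.

3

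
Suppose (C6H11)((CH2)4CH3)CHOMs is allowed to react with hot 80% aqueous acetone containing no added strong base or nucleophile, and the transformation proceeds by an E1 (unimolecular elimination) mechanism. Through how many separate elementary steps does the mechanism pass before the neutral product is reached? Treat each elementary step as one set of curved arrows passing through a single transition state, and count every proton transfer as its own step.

Step 1: Ionisation: the C–O σ-bond cleaves heterolytically; both bonding electrons depart with MsO⁻, leaving a secondary carbocation at the α-carbon.
Step 2: Carbocation rearrangement: a 1,2-hydride shift from the adjacent cyclohexyl carbon converts the initially-formed secondary cation into the more stable tertiary cation.
Step 3: A water molecule (solvent) deprotonates a β-carbon; as the C–H bond breaks, those electrons form the new alkene π bond.
Total: 3 elementary steps.

3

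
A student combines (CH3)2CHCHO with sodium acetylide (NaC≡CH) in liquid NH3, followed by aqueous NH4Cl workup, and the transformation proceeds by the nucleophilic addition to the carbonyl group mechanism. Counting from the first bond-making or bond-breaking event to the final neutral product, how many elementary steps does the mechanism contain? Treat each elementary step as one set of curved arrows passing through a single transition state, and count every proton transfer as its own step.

Step 1: Nucleophilic addition: HC≡C⁻ adds to the carbonyl carbon, pushing the π(C=O) electron pair onto oxygen and giving a tetrahedral alkoxide.
Step 2: The alkoxide picks up a proton during aqueous NH4Cl workup to yield a propargyl alcohol.
Total: 2 elementary steps.

2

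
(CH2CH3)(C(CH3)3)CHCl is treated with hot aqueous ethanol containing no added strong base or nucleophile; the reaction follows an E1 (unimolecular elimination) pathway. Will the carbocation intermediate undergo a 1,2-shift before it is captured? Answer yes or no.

The first-formed carbocation is secondary.
The adjacent tert-butyl carbon has no hydrogen but bears methyl groups; migration of one methyl with its bonding pair (a 1,2-methyl shift) places the charge on a tertiary centre.
Tertiary is more stable than secondary, so the shift occurs.

yes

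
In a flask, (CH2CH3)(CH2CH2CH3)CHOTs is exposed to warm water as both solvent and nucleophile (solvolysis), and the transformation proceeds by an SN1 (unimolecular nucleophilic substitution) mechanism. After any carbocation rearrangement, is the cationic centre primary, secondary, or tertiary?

Step 1: Ionisation: the C–O σ-bond cleaves heterolytically; both bonding electrons depart with TsO⁻, leaving a secondary carbocation at the α-carbon.
No single 1,2-shift to an adjacent carbon would give a more-substituted cation, so no rearrangement occurs.

secondary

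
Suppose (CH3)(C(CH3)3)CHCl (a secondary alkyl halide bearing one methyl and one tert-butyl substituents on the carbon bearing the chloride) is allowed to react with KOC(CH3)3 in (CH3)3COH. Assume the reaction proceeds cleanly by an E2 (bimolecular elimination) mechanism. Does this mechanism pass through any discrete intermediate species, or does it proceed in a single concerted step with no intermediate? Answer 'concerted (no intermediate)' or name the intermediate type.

In one step, (CH3)3CO⁻ pulls off a β-proton, the C–Cl bond cleaves, and a C=C double bond forms between the α- and β-carbons (E2, anti elimination).
All bond changes occur in one transition state; no discrete intermediate is formed.

concerted (no intermediate)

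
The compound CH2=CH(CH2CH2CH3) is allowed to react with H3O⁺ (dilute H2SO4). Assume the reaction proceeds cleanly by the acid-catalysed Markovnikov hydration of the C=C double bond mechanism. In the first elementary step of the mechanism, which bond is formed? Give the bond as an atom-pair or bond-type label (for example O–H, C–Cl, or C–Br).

C–H

Step 1: Protonation of the alkene by H3O⁺: the π bond acts as the nucleophile and picks up H⁺, giving the more stable (Markovnikov) secondary carbocation. H2O is released.
The bond formed in this step is the C–H bond.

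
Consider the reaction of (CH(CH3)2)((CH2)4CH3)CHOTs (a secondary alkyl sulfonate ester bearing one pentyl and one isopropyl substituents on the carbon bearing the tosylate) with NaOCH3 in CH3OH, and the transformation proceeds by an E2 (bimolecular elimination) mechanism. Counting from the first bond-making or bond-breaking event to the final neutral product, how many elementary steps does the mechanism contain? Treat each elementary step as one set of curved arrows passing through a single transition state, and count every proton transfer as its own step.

Step 1: In one step, CH3O⁻ pulls off a β-proton, the C–O bond cleaves, and a C=C double bond forms between the α- and β-carbons (E2, anti elimination).
Total: 1 elementary step.

1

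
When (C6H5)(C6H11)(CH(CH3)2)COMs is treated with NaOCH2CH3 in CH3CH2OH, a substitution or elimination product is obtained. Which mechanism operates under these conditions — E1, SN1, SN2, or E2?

E2

Conditions: a strong base with a tertiary substrate bearing a β-hydrogen.
These conditions are the textbook signature of the E2 pathway.
A strong (often hindered) base removes a β-H in concert with loss of the leaving group — bimolecular elimination.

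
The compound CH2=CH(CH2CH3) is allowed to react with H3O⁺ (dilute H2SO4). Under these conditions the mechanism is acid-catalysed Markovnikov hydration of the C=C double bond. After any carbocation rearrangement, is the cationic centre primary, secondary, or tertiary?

Step 1: Electrophilic addition begins with the π(C=C) electrons forming a bond to the proton of H3O⁺. Following Markovnikov's rule, the resulting cation is secondary. H2O is released.
No single 1,2-shift to an adjacent carbon would give a more-substituted cation, so no rearrangement occurs.

secondary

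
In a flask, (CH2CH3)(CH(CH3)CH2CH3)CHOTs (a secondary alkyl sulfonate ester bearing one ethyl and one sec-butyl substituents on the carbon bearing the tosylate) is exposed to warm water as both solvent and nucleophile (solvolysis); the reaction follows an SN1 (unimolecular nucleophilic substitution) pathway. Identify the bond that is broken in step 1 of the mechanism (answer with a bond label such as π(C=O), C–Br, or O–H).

C–O

Step 1: Ionisation: the C–O σ-bond cleaves heterolytically; both bonding electrons depart with TsO⁻, leaving a secondary carbocation at the α-carbon.
The bond broken in this step is the C–O bond.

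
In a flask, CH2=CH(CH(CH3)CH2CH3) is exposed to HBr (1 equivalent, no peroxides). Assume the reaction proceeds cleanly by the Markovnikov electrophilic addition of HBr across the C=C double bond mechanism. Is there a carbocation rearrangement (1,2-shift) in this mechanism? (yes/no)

The first-formed carbocation is secondary.
The adjacent sec-butyl carbon already bears 2 other carbon substituents and has a hydrogen to migrate; after a 1,2-hydride shift from that carbon the positive charge sits on a tertiary centre.
Tertiary is more stable than secondary, so the shift occurs.

yes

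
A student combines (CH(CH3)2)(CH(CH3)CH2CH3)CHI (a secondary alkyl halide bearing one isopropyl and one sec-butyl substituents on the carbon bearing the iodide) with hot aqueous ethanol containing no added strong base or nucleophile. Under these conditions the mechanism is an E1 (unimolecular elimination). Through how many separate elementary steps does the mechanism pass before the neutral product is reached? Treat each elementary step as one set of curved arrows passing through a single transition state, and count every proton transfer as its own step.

Step 1: Unassisted departure of I⁻ (taking the C–I bonding pair) generates a secondary carbocation.
Step 2: A hydride (H with its bonding pair) migrates from the adjacent isopropyl carbon to the cationic centre — a 1,2-hydride shift — upgrading the secondary cation to a tertiary one.
Step 3: A weak base (a water (or ethanol) molecule from the solvent) removes a proton from a carbon adjacent to the cationic centre; the electrons of that C–H bond become the new π(C=C) bond, giving the alkene.
Total: 3 elementary steps.

3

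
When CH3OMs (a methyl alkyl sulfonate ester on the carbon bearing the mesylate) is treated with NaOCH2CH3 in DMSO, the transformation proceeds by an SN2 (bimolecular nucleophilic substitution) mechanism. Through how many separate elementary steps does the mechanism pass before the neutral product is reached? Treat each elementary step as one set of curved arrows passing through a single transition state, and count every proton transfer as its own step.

1

Step 1: The ethoxide nucleophile donates a lone pair from O to the α-carbon in a backside attack; simultaneously the C–O σ-bond breaks and both of its electrons leave with MsO⁻. One concerted step with inversion of configuration.
Total: 1 elementary step.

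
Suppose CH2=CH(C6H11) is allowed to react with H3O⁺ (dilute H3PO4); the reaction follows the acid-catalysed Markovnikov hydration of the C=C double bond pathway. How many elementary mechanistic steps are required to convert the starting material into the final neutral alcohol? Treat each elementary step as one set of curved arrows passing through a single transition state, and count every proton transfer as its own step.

4

Step 1: Electrophilic addition begins with the π(C=C) electrons forming a bond to the proton of H3O⁺. Following Markovnikov's rule, the resulting cation is secondary. H2O is released.
Step 2: A 1,2-hydride shift from the adjacent cyclohexyl carbon moves the positive charge from the secondary centre to an adjacent carbon, generating a more stable tertiary carbocation.
Step 3: A lone pair on the oxygen of H2O attacks the carbocation, forming a C–O bond and an oxonium ion (a protonated alcohol).
Step 4: Deprotonation of the oxonium ion by a water molecule delivers the neutral alcohol and regenerates the acid catalyst.
Total: 4 elementary steps.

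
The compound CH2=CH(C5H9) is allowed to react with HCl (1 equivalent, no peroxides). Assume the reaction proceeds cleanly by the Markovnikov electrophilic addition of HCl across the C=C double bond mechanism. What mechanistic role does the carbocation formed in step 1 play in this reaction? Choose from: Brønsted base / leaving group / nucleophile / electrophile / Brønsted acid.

Step 3: Nucleophilic attack by Cl⁻ on the carbocation completes the addition, giving R–Cl.
The carbocation formed in step 1 accepts an electron pair into an empty or π* orbital — it is the electrophile.

electrophile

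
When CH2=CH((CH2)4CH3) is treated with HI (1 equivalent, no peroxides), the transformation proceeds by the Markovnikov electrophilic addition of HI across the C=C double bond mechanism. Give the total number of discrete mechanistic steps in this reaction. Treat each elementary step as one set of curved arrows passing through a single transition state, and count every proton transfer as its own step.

Step 1: The π electrons of the C=C bond attack a proton of HI; Markovnikov addition places the new C–H on the less-substituted alkene carbon, so the positive charge ends up on the more-substituted carbon — a secondary carbocation. The H–I bond breaks heterolytically, releasing I⁻.
(No 1,2-shift: no single shift to an adjacent carbon would give a more stable cation.)
Step 2: Nucleophilic attack by I⁻ on the carbocation completes the addition, giving R–I.
Total: 2 elementary steps.

2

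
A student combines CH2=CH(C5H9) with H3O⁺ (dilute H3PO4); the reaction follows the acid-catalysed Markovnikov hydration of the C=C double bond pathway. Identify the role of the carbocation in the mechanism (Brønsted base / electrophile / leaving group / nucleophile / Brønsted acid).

Step 3: Water acts as the nucleophile: an oxygen lone pair bonds to the cationic carbon, giving an oxonium-ion intermediate.
The carbocation accepts an electron pair into an empty or π* orbital — it is the electrophile.

electrophile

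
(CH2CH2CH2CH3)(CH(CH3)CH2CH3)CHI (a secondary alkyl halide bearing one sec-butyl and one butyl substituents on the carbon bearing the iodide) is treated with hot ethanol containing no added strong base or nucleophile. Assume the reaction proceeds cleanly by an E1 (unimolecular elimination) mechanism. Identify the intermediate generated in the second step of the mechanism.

tertiary carbocation

Step 1: Ionisation: the C–I σ-bond cleaves heterolytically; both bonding electrons depart with I⁻, leaving a secondary carbocation at the α-carbon.
Step 2: A 1,2-hydride shift from the adjacent sec-butyl carbon moves the positive charge from the secondary centre to an adjacent carbon, generating a more stable tertiary carbocation.
After step 2 the species present is a tertiary carbocation.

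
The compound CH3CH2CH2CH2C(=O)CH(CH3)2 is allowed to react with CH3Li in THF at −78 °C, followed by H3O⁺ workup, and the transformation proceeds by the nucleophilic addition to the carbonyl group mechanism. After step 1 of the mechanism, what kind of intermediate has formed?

tetrahedral alkoxide intermediate

Step 1: the carbanion-like carbon of CH3Li attacks the sp² carbonyl carbon; the C=O π bond breaks and the electrons end up as a lone pair on the alkoxide oxygen of the tetrahedral intermediate.
After step 1 the species present is a tetrahedral alkoxide intermediate.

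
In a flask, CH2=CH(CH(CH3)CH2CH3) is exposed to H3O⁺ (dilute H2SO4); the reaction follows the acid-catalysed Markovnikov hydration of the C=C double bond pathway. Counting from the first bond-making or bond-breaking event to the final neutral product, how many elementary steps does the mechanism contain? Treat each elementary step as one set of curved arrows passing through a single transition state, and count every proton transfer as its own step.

Step 1: Electrophilic addition begins with the π(C=C) electrons forming a bond to the proton of H3O⁺. Following Markovnikov's rule, the resulting cation is secondary. H2O is released.
Step 2: A 1,2-hydride shift from the adjacent sec-butyl carbon moves the positive charge from the secondary centre to an adjacent carbon, generating a more stable tertiary carbocation.
Step 3: Nucleophilic capture of the cation by H2O produces the protonated alcohol (an oxonium ion).
Step 4: Deprotonation of the oxonium ion by a water molecule delivers the neutral alcohol and regenerates the acid catalyst.
Total: 4 elementary steps.

4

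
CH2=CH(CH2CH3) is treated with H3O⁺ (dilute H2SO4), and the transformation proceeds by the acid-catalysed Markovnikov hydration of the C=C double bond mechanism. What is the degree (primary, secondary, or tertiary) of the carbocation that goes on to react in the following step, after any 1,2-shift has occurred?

secondary

Step 1: Electrophilic addition begins with the π(C=C) electrons forming a bond to the proton of H3O⁺. Following Markovnikov's rule, the resulting cation is secondary. H2O is released.
No single 1,2-shift to an adjacent carbon would give a more-substituted cation, so no rearrangement occurs.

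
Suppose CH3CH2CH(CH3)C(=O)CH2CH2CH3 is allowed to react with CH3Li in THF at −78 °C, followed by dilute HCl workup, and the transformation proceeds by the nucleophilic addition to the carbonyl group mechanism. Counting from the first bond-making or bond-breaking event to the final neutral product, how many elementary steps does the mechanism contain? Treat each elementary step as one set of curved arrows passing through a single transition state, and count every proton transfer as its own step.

Step 1: A lone pair / filled orbital on the carbanion-like carbon of CH3Li attacks the electrophilic carbonyl carbon; the π(C=O) electrons shift onto oxygen, producing a tetrahedral alkoxide intermediate.
Step 2: Protonation of the alkoxide by dilute HCl workup furnishes an alcohol.
Total: 2 elementary steps.

2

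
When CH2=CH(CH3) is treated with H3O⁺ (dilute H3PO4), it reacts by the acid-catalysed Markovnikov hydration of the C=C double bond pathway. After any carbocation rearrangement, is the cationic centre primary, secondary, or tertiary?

secondary

Step 1: Electrophilic addition begins with the π(C=C) electrons forming a bond to the proton of H3O⁺. Following Markovnikov's rule, the resulting cation is secondary. H2O is released.
No single 1,2-shift to an adjacent carbon would give a more-substituted cation, so no rearrangement occurs.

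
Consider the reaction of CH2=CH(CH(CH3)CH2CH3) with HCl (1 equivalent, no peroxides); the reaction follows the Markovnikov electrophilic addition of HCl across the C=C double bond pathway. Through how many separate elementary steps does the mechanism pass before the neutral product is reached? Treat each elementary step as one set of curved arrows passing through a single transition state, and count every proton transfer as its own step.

3

Step 1: The π electrons of the C=C bond attack a proton of HCl; Markovnikov addition places the new C–H on the less-substituted alkene carbon, so the positive charge ends up on the more-substituted carbon — a secondary carbocation. The H–Cl bond breaks heterolytically, releasing Cl⁻.
Step 2: A 1,2-hydride shift from the adjacent sec-butyl carbon moves the positive charge from the secondary centre to an adjacent carbon, generating a more stable tertiary carbocation.
Step 3: Cl⁻ captures the cation: a lone pair on Cl⁻ fills the empty p orbital, producing the alkyl halide product.
Total: 3 elementary steps.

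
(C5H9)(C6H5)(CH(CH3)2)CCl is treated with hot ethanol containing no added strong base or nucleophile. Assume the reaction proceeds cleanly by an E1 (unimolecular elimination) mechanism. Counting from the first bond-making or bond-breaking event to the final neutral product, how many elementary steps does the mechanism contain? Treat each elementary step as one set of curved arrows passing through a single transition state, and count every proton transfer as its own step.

Step 1: Rate-determining heterolysis of the C–Cl bond gives Cl⁻ and a tertiary carbocation.
(No 1,2-shift: no single shift to an adjacent carbon would give a more stable cation.)
Step 2: A weak base (an ethanol molecule from the solvent) removes a proton from a carbon adjacent to the cationic centre; the electrons of that C–H bond become the new π(C=C) bond, giving the alkene.
Total: 2 elementary steps.

2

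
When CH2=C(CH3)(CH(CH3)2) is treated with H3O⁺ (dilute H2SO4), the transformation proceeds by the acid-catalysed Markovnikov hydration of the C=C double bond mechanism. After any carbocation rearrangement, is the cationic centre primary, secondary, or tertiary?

Step 1: Electrophilic addition begins with the π(C=C) electrons forming a bond to the proton of H3O⁺. Following Markovnikov's rule, the resulting cation is tertiary. H2O is released.
No single 1,2-shift to an adjacent carbon would give a more-substituted cation, so no rearrangement occurs.

tertiary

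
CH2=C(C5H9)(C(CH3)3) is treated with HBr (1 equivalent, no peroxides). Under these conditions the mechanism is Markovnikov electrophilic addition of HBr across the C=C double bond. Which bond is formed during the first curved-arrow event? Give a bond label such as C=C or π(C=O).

Step 1: The π electrons of the C=C bond attack a proton of HBr; Markovnikov addition places the new C–H on the less-substituted alkene carbon, so the positive charge ends up on the more-substituted carbon — a tertiary carbocation. The H–Br bond breaks heterolytically, releasing Br⁻.
The bond formed in this step is the C–H bond.

C–H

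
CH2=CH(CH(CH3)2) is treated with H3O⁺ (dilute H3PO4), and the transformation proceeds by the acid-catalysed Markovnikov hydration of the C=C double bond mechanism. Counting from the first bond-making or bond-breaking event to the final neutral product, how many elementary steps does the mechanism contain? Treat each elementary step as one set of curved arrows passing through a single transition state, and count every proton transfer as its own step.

4

Step 1: The π electrons of the C=C bond attack a proton of H3O⁺; Markovnikov addition places the new C–H on the less-substituted alkene carbon, so the positive charge ends up on the more-substituted carbon — a secondary carbocation. H2O is released.
Step 2: A hydride (H with its bonding pair) migrates from the adjacent isopropyl carbon to the cationic centre — a 1,2-hydride shift — upgrading the secondary cation to a tertiary one.
Step 3: A lone pair on the oxygen of H2O attacks the carbocation, forming a C–O bond and an oxonium ion (a protonated alcohol).
Step 4: Deprotonation of the oxonium ion by a water molecule delivers the neutral alcohol and regenerates the acid catalyst.
Total: 4 elementary steps.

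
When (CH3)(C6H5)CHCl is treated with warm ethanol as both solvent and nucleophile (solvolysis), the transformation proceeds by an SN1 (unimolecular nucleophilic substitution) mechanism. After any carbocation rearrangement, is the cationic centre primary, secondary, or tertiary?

secondary

Step 1: Unassisted departure of Cl⁻ (taking the C–Cl bonding pair) generates a secondary carbocation.
No single 1,2-shift to an adjacent carbon would give a more-substituted cation, so no rearrangement occurs.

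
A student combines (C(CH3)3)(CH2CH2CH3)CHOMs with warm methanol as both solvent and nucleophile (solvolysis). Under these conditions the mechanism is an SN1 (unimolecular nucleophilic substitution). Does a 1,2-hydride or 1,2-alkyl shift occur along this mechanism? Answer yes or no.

The first-formed carbocation is secondary.
The adjacent tert-butyl carbon has no hydrogen but bears methyl groups; migration of one methyl with its bonding pair (a 1,2-methyl shift) places the charge on a tertiary centre.
Tertiary is more stable than secondary, so the shift occurs.

yes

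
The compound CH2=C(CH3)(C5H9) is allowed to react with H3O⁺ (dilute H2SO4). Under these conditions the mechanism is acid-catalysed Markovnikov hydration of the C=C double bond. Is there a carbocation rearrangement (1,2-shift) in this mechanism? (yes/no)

no

The first-formed carbocation is tertiary.
No single 1,2-shift to an adjacent carbon would produce a more-substituted cation than the one already present, so no rearrangement occurs.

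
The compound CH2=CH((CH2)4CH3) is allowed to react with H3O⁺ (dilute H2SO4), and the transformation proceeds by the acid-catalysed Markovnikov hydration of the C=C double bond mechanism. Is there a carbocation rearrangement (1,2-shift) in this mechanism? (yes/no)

The first-formed carbocation is secondary.
No single 1,2-shift to an adjacent carbon would produce a more-substituted cation than the one already present, so no rearrangement occurs.

no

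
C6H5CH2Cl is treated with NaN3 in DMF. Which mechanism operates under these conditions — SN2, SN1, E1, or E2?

SN2

Conditions: a primary substrate with a strong nucleophile in the polar aprotic solvent DMF.
These conditions are the textbook signature of the SN2 pathway.
An unhindered substrate with a strong nucleophile in a polar aprotic solvent favours one-step backside displacement.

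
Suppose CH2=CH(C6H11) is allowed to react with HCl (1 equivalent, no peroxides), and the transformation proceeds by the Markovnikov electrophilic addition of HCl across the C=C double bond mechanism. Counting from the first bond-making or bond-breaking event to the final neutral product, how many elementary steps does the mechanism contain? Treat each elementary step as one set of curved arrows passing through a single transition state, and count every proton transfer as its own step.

3

Step 1: The π electrons of the C=C bond attack a proton of HCl; Markovnikov addition places the new C–H on the less-substituted alkene carbon, so the positive charge ends up on the more-substituted carbon — a secondary carbocation. The H–Cl bond breaks heterolytically, releasing Cl⁻.
Step 2: A hydride (H with its bonding pair) migrates from the adjacent cyclohexyl carbon to the cationic centre — a 1,2-hydride shift — upgrading the secondary cation to a tertiary one.
Step 3: The Cl⁻ anion donates a lone pair to the carbocation, forming the new C–Cl σ-bond and giving the neutral alkyl halide.
Total: 3 elementary steps.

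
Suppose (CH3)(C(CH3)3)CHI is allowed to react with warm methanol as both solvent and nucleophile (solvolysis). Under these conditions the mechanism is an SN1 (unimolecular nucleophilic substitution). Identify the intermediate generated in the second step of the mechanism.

Step 1: Unassisted departure of I⁻ (taking the C–I bonding pair) generates a secondary carbocation.
Step 2: A methyl group with its bonding pair migrates from the adjacent tert-butyl carbon to the cationic centre — a 1,2-methyl shift — upgrading the secondary cation to a tertiary one.
After step 2 the species present is a tertiary carbocation.

tertiary carbocation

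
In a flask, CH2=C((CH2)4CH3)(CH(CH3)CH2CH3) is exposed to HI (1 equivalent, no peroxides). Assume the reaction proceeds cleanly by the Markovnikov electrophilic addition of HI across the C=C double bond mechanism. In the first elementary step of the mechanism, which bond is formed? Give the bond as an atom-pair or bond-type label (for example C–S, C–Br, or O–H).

Step 1: The π electrons of the C=C bond attack a proton of HI; Markovnikov addition places the new C–H on the less-substituted alkene carbon, so the positive charge ends up on the more-substituted carbon — a tertiary carbocation. The H–I bond breaks heterolytically, releasing I⁻.
The bond formed in this step is the C–H bond.

C–H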